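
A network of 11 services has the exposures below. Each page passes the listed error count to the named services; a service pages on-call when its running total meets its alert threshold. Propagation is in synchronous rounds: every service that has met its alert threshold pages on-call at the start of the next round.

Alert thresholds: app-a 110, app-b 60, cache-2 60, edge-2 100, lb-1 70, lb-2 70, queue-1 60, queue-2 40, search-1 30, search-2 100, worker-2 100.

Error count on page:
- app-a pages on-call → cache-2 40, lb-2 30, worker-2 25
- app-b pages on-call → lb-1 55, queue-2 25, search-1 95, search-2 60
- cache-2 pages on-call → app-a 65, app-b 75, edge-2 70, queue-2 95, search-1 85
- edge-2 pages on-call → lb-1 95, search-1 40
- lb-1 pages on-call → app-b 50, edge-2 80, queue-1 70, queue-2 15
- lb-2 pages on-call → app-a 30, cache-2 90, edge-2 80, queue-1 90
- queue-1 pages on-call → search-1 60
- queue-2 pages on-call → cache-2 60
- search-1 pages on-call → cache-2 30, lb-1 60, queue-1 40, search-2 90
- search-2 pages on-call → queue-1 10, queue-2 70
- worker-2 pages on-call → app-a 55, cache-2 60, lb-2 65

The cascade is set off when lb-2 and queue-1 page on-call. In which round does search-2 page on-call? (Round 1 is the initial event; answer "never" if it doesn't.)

Round 1 — lb-2, queue-1 page on-call (initial).
  app-a: +30 → 30 < 110
  cache-2: +90 → 90 ≥ 60
  edge-2: +80 → 80 < 100
  search-1: +60 → 60 ≥ 30
Round 2 — cache-2, search-1 page on-call.
  app-a: +65 → 95 < 110
  app-b: +75 → 75 ≥ 60
  edge-2: +70 → 150 ≥ 100
  lb-1: +60 → 60 < 70
  queue-2: +95 → 95 ≥ 40
  search-2: +90 → 90 < 100
Round 3 — app-b, edge-2, queue-2 page on-call.
  lb-1: +55+95 → 210 ≥ 70
  search-2: +60 → 150 ≥ 100
Round 4 — lb-1, search-2 page on-call.
No further pages.

4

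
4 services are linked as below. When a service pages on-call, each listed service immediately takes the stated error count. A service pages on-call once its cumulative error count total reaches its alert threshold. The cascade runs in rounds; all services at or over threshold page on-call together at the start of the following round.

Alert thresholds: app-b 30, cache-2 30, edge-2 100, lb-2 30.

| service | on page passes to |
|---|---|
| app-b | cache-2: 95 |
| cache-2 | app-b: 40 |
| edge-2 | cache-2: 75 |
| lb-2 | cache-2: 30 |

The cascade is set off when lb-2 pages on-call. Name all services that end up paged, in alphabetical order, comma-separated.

Round 1 — lb-2 pages on-call (initial).
  cache-2: +30 → 30 ≥ 30
Round 2 — cache-2 pages on-call.
  app-b: +40 → 40 ≥ 30
Round 3 — app-b pages on-call.
No further pages.

app-b, cache-2, lb-2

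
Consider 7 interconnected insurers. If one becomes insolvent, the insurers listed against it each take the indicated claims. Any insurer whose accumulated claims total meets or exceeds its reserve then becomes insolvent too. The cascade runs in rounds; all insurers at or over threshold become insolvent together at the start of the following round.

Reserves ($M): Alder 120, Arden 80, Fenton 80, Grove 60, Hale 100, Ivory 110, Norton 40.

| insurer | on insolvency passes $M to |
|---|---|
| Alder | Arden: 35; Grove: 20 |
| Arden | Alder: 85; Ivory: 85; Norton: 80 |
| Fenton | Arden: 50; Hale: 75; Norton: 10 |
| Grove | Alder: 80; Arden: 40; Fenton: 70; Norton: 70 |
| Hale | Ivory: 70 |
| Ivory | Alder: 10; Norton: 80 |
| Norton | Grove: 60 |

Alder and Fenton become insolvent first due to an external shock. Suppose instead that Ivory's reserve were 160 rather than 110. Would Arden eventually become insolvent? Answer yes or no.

yes

With Ivory's reserve at 160:
Round 1 — Alder, Fenton become insolvent (initial).
  Arden: +35+50 → 85 ≥ 80
  Grove: +20 → 20 < 60
  Hale: +75 → 75 < 100
  Norton: +10 → 10 < 40
Round 2 — Arden becomes insolvent.
  Ivory: +85 → 85 < 160
  Norton: +80 → 90 ≥ 40
Round 3 — Norton becomes insolvent.
  Grove: +60 → 80 ≥ 60
Round 4 — Grove becomes insolvent.
No further insolvencies.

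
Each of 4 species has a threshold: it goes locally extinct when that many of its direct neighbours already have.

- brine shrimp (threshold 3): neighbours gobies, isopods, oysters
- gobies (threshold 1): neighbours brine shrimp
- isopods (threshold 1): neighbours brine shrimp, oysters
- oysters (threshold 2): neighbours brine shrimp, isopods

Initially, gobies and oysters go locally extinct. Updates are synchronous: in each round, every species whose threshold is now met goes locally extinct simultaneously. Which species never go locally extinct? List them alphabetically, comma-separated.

none

Round 1 — gobies, oysters go locally extinct (initial).
Round 2 — checking thresholds:
  brine shrimp: 2 of 3 neighbours < 3, holds.
  isopods: 1 of 2 neighbours ≥ 1, goes locally extinct.
Round 3 — checking thresholds:
  brine shrimp: 3 of 3 neighbours ≥ 3, goes locally extinct.
Round 4 — no new extinctions; cascade stops.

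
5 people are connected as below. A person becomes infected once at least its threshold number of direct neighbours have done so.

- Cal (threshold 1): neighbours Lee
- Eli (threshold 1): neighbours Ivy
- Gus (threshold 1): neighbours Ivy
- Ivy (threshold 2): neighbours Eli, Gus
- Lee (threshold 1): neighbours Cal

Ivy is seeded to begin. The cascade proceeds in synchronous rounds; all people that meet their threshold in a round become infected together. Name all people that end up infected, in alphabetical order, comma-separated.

Eli, Gus, Ivy

Round 1 — Ivy becomes infected (initial).
Round 2 — checking thresholds:
  Eli: 1 of 1 neighbours ≥ 1, becomes infected.
  Gus: 1 of 1 neighbours ≥ 1, becomes infected.
Round 3 — no new infections; cascade stops.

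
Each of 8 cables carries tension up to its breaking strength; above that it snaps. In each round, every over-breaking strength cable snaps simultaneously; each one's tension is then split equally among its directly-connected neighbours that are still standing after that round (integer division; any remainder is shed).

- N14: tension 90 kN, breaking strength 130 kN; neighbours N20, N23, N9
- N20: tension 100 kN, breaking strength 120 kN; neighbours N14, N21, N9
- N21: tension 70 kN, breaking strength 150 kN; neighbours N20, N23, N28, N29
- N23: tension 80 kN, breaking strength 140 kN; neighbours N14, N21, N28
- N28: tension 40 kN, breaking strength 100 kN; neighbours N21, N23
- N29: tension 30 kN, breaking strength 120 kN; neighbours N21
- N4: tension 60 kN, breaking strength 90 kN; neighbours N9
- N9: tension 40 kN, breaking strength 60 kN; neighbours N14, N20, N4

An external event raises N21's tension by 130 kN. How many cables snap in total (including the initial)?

Round 1 — N21 at 200 > 150. N21 snaps.
  N21 sheds 200 kN to N20, N23, N28, N29: 50 each.
    N20: 100+50 = 150 > 120
    N23: 80+50 = 130 ≤ 140
    N28: 40+50 = 90 ≤ 100
    N29: 30+50 = 80 ≤ 120
Round 2 — N20 snaps.
  N20 sheds 150 kN to N14, N9: 75 each.
    N14: 90+75 = 165 > 130
    N9: 40+75 = 115 > 60
Round 3 — N14, N9 snap.
  N14 sheds 165 kN to N23: 165 each.
    N23: 130+165 = 295 > 140
  N9 sheds 115 kN to N4: 115 each.
    N4: 60+115 = 175 > 90
Round 4 — N23, N4 snap.
  N23 sheds 295 kN to N28: 295 each.
    N28: 90+295 = 385 > 100
  N4 sheds 175 kN: no online neighbours, lost.
Round 5 — N28 snaps.
  N28 sheds 385 kN: no online neighbours, lost.
No further breaks.

7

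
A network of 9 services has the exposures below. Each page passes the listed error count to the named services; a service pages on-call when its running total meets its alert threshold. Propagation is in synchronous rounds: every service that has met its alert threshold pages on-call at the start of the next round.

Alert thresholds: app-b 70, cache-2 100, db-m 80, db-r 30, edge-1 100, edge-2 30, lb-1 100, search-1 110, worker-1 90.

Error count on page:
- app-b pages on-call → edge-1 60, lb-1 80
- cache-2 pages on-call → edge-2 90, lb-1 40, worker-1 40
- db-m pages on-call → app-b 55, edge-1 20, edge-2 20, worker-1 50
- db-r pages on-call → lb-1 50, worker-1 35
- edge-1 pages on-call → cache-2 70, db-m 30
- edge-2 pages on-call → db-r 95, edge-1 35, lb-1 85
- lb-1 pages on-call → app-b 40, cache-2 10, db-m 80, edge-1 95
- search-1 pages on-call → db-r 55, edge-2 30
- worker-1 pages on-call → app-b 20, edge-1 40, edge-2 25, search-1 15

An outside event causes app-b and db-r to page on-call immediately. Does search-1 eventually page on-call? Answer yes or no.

Round 1 — app-b, db-r page on-call (initial).
  edge-1: +60 → 60 < 100
  lb-1: +80+50 → 130 ≥ 100
  worker-1: +35 → 35 < 90
Round 2 — lb-1 pages on-call.
  cache-2: +10 → 10 < 100
  db-m: +80 → 80 ≥ 80
  edge-1: +95 → 155 ≥ 100
Round 3 — db-m, edge-1 page on-call.
  cache-2: +70 → 80 < 100
  edge-2: +20 → 20 < 30
  worker-1: +50 → 85 < 90
No further pages.

no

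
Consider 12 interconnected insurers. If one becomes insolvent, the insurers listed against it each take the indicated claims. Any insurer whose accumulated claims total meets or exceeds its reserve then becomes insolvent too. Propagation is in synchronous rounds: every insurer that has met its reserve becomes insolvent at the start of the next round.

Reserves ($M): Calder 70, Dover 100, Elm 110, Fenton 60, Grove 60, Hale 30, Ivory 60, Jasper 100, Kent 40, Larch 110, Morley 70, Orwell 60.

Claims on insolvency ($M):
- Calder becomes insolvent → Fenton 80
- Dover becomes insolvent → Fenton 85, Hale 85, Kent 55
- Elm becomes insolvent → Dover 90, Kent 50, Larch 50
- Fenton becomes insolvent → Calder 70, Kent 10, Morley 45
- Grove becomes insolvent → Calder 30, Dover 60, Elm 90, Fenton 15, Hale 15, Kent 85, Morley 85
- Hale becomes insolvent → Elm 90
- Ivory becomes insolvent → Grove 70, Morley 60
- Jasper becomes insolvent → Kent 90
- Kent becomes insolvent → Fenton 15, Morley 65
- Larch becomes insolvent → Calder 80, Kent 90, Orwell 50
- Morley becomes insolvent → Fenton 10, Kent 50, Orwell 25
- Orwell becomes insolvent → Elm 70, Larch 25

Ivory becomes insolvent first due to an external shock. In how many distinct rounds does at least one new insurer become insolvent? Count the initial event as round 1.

Round 1 — Ivory becomes insolvent (initial).
  Grove: +70 → 70 ≥ 60
  Morley: +60 → 60 < 70
Round 2 — Grove becomes insolvent.
  Calder: +30 → 30 < 70
  Dover: +60 → 60 < 100
  Elm: +90 → 90 < 110
  Fenton: +15 → 15 < 60
  Hale: +15 → 15 < 30
  Kent: +85 → 85 ≥ 40
  Morley: +85 → 145 ≥ 70
Round 3 — Kent, Morley become insolvent.
  Fenton: +15+10 → 40 < 60
  Orwell: +25 → 25 < 60
No further insolvencies.

3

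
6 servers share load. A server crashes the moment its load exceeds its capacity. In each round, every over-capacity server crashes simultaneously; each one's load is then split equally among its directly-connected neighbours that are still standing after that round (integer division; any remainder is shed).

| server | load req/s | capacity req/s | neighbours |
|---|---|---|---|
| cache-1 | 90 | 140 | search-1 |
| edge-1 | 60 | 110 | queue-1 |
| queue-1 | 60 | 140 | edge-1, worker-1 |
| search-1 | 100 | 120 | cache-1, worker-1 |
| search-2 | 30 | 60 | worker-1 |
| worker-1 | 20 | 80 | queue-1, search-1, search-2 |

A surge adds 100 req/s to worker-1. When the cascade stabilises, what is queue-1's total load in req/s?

Round 1 — worker-1 at 120 > 80. worker-1 crashes.
  worker-1 sheds 120 req/s to queue-1, search-1, search-2: 40 each.
    queue-1: 60+40 = 100 ≤ 140
    search-1: 100+40 = 140 > 120
    search-2: 30+40 = 70 > 60
Round 2 — search-1, search-2 crash.
  search-1 sheds 140 req/s to cache-1: 140 each.
    cache-1: 90+140 = 230 > 140
  search-2 sheds 70 req/s: no online neighbours, lost.
Round 3 — cache-1 crashes.
  cache-1 sheds 230 req/s: no online neighbours, lost.
No further crashes.

100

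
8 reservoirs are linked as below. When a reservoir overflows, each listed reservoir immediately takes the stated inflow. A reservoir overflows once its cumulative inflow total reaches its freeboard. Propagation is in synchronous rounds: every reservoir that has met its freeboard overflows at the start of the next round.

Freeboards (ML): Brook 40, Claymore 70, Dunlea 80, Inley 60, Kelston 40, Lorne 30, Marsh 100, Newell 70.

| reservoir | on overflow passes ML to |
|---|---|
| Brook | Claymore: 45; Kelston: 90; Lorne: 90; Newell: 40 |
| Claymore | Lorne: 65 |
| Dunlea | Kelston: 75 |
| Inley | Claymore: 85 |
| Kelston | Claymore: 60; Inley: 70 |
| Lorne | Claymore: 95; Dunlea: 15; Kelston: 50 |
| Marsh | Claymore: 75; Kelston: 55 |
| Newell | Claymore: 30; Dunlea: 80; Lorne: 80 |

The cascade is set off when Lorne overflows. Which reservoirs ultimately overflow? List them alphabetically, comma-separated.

Claymore, Inley, Kelston, Lorne

Round 1 — Lorne overflows (initial).
  Claymore: +95 → 95 ≥ 70
  Dunlea: +15 → 15 < 80
  Kelston: +50 → 50 ≥ 40
Round 2 — Claymore, Kelston overflow.
  Inley: +70 → 70 ≥ 60
Round 3 — Inley overflows.
No further overflows.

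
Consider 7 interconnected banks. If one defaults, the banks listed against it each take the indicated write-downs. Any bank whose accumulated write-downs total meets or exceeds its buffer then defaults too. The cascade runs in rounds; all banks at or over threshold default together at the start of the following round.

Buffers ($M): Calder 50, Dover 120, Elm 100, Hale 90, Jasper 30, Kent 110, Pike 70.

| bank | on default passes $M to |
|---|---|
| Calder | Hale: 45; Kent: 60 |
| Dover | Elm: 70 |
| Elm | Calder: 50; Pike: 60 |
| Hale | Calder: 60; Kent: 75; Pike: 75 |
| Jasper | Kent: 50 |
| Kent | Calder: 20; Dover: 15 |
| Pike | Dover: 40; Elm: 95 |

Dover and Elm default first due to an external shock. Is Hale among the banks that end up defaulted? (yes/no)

Round 1 — Dover, Elm default (initial).
  Calder: +50 → 50 ≥ 50
  Pike: +60 → 60 < 70
Round 2 — Calder defaults.
  Hale: +45 → 45 < 90
  Kent: +60 → 60 < 110
No further defaults.

no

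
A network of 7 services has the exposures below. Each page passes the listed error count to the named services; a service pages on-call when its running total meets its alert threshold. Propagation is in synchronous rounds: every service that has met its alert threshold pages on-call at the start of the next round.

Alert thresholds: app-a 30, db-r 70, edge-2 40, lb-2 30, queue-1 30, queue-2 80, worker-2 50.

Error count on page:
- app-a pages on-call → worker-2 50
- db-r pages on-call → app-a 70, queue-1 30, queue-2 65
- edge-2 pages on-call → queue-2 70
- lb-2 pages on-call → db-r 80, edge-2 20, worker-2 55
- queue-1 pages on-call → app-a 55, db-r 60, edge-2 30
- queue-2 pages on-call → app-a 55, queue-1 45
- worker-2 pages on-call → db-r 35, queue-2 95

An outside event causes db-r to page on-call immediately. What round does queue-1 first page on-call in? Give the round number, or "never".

Round 1 — db-r pages on-call (initial).
  app-a: +70 → 70 ≥ 30
  queue-1: +30 → 30 ≥ 30
  queue-2: +65 → 65 < 80
Round 2 — app-a, queue-1 page on-call.
  edge-2: +30 → 30 < 40
  worker-2: +50 → 50 ≥ 50
Round 3 — worker-2 pages on-call.
  queue-2: +95 → 160 ≥ 80
Round 4 — queue-2 pages on-call.
No further pages.

2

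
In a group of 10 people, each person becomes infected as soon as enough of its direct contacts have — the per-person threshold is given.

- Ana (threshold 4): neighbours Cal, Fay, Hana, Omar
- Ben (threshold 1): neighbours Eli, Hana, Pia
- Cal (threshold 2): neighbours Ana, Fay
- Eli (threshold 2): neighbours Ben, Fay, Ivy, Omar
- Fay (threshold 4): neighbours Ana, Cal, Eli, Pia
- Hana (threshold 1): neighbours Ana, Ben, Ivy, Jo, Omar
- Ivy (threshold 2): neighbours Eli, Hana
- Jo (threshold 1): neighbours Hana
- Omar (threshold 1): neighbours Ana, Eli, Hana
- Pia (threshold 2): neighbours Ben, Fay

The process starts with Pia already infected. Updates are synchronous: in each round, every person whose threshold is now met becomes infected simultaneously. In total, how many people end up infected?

7

Round 1 — Pia becomes infected (initial).
Round 2 — checking thresholds:
  Ben: 1 of 3 neighbours ≥ 1, becomes infected.
  Fay: 1 of 4 neighbours < 4, holds.
Round 3 — checking thresholds:
  Eli: 1 of 4 neighbours < 2, holds.
  Fay: 1 of 4 neighbours < 4, holds.
  Hana: 1 of 5 neighbours ≥ 1, becomes infected.
Round 4 — checking thresholds:
  Ana: 1 of 4 neighbours < 4, holds.
  Eli: 1 of 4 neighbours < 2, holds.
  Fay: 1 of 4 neighbours < 4, holds.
  Ivy: 1 of 2 neighbours < 2, holds.
  Jo: 1 of 1 neighbours ≥ 1, becomes infected.
  Omar: 1 of 3 neighbours ≥ 1, becomes infected.
Round 5 — checking thresholds:
  Ana: 2 of 4 neighbours < 4, holds.
  Eli: 2 of 4 neighbours ≥ 2, becomes infected.
  Fay: 1 of 4 neighbours < 4, holds.
  Ivy: 1 of 2 neighbours < 2, holds.
Round 6 — checking thresholds:
  Ana: 2 of 4 neighbours < 4, holds.
  Fay: 2 of 4 neighbours < 4, holds.
  Ivy: 2 of 2 neighbours ≥ 2, becomes infected.
Round 7 — no new infections; cascade stops.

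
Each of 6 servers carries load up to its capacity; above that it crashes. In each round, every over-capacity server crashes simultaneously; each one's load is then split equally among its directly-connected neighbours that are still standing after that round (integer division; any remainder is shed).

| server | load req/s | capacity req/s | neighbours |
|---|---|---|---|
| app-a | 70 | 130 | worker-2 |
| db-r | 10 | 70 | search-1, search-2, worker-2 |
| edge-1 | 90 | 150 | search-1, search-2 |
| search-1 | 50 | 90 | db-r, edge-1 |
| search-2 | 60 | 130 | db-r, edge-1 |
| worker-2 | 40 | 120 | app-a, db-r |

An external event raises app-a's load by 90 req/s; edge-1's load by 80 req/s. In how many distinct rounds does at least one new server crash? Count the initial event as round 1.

3

Round 1 — app-a at 160 > 130; edge-1 at 170 > 150. app-a, edge-1 crash.
  app-a sheds 160 req/s to worker-2: 160 each.
    worker-2: 40+160 = 200 > 120
  edge-1 sheds 170 req/s to search-1, search-2: 85 each.
    search-1: 50+85 = 135 > 90
    search-2: 60+85 = 145 > 130
Round 2 — search-1, search-2, worker-2 crash.
  search-1 sheds 135 req/s to db-r: 135 each.
    db-r: 10+135 = 145 > 70
  search-2 sheds 145 req/s to db-r: 145 each.
    db-r: 145+145 = 290 > 70
  worker-2 sheds 200 req/s to db-r: 200 each.
    db-r: 290+200 = 490 > 70
Round 3 — db-r crashes.
  db-r sheds 490 req/s: no online neighbours, lost.
No further crashes.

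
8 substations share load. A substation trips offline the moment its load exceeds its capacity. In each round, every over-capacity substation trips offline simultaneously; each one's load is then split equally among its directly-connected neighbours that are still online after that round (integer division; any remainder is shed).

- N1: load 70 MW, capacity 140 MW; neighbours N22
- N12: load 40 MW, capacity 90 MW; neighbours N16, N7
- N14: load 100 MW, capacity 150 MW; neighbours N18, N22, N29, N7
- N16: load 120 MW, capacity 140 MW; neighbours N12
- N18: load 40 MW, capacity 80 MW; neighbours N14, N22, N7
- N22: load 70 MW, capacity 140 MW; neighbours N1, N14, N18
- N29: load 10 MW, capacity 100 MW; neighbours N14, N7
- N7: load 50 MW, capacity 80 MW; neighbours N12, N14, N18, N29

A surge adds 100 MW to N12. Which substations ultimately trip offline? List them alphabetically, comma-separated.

Round 1 — N12 at 140 > 90. N12 trips offline.
  N12 sheds 140 MW to N16, N7: 70 each.
    N16: 120+70 = 190 > 140
    N7: 50+70 = 120 > 80
Round 2 — N16, N7 trip offline.
  N16 sheds 190 MW: no online neighbours, lost.
  N7 sheds 120 MW to N14, N18, N29: 40 each.
    N14: 100+40 = 140 ≤ 150
    N18: 40+40 = 80 ≤ 80
    N29: 10+40 = 50 ≤ 100
No further trips.

N12, N16, N7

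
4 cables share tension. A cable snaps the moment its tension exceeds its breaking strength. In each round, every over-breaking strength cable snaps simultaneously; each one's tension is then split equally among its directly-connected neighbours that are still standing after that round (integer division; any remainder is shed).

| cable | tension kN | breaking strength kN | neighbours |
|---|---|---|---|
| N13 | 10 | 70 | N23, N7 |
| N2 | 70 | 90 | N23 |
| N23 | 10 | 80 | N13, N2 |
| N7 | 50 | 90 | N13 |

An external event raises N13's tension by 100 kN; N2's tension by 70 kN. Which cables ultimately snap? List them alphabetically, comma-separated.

Round 1 — N13 at 110 > 70; N2 at 140 > 90. N13, N2 snap.
  N13 sheds 110 kN to N23, N7: 55 each.
    N23: 10+55 = 65 ≤ 80
    N7: 50+55 = 105 > 90
  N2 sheds 140 kN to N23: 140 each.
    N23: 65+140 = 205 > 80
Round 2 — N23, N7 snap.
  N23 sheds 205 kN: no online neighbours, lost.
  N7 sheds 105 kN: no online neighbours, lost.
No further breaks.

N13, N2, N23, N7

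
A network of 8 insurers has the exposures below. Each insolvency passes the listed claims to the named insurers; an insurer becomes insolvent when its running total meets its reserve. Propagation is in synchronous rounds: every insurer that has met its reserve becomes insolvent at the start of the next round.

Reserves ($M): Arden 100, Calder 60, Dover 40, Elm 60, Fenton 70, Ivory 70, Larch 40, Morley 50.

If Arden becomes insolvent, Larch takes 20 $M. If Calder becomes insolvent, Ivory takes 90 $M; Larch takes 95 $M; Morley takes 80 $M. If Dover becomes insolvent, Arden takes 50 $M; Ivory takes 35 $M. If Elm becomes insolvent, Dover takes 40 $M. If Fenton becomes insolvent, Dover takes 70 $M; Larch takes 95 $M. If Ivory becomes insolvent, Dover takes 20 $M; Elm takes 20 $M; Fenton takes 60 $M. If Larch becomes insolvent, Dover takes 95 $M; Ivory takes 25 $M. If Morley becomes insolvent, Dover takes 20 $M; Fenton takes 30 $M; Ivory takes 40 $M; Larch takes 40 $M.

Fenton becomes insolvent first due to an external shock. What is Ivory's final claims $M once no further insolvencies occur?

60

Round 1 — Fenton becomes insolvent (initial).
  Dover: +70 → 70 ≥ 40
  Larch: +95 → 95 ≥ 40
Round 2 — Dover, Larch become insolvent.
  Arden: +50 → 50 < 100
  Ivory: +35+25 → 60 < 70
No further insolvencies.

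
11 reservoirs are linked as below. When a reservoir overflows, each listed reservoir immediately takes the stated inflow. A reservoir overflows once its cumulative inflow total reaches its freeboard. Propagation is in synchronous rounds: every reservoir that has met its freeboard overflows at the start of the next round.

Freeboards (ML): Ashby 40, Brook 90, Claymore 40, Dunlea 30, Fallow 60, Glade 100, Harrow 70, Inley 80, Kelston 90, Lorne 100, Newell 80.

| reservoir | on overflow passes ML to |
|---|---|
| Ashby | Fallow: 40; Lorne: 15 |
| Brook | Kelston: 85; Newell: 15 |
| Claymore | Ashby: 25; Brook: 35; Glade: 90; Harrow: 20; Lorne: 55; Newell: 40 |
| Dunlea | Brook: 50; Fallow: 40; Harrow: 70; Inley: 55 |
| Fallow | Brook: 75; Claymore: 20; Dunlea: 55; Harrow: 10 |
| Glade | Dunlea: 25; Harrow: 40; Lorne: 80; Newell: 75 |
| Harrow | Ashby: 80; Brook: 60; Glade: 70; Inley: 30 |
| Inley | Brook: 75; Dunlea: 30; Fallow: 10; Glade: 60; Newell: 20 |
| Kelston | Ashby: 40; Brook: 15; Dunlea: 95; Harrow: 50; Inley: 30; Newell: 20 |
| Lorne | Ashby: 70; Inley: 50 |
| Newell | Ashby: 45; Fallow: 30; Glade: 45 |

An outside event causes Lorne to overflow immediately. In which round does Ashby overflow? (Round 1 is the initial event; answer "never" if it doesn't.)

2

Round 1 — Lorne overflows (initial).
  Ashby: +70 → 70 ≥ 40
  Inley: +50 → 50 < 80
Round 2 — Ashby overflows.
  Fallow: +40 → 40 < 60
No further overflows.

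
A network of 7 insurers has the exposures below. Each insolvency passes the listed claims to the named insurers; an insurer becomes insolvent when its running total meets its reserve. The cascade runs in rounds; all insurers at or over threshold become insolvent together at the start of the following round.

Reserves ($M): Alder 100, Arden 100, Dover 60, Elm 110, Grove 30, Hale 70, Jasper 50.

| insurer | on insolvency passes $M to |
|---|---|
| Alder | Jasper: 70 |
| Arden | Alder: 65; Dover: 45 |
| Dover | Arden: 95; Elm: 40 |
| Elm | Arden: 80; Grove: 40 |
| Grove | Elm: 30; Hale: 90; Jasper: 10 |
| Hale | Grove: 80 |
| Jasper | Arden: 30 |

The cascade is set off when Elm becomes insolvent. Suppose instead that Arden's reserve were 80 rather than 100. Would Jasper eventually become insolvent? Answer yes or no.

no

With Arden's reserve at 80:
Round 1 — Elm becomes insolvent (initial).
  Arden: +80 → 80 ≥ 80
  Grove: +40 → 40 ≥ 30
Round 2 — Arden, Grove become insolvent.
  Alder: +65 → 65 < 100
  Dover: +45 → 45 < 60
  Hale: +90 → 90 ≥ 70
  Jasper: +10 → 10 < 50
Round 3 — Hale becomes insolvent.
No further insolvencies.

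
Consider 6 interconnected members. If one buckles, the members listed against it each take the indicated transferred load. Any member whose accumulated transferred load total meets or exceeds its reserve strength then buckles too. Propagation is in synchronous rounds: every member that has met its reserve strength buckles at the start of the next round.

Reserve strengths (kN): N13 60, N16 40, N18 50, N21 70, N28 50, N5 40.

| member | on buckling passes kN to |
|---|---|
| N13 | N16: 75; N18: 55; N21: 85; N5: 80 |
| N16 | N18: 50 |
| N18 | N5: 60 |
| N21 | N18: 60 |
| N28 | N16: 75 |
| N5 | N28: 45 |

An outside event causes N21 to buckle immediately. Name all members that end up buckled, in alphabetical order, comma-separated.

Round 1 — N21 buckles (initial).
  N18: +60 → 60 ≥ 50
Round 2 — N18 buckles.
  N5: +60 → 60 ≥ 40
Round 3 — N5 buckles.
  N28: +45 → 45 < 50
No further bucklings.

N18, N21, N5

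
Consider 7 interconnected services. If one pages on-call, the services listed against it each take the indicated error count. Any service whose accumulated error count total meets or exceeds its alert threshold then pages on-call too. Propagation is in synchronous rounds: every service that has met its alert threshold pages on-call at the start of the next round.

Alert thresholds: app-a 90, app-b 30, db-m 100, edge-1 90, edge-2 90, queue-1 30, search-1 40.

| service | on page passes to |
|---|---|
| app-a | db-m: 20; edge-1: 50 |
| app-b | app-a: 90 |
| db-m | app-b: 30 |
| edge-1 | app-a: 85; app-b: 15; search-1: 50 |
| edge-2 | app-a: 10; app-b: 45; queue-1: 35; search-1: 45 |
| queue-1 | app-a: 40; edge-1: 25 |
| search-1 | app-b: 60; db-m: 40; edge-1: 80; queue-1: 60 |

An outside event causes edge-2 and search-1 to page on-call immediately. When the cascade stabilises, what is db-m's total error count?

60

Round 1 — edge-2, search-1 page on-call (initial).
  app-a: +10 → 10 < 90
  app-b: +45+60 → 105 ≥ 30
  db-m: +40 → 40 < 100
  edge-1: +80 → 80 < 90
  queue-1: +35+60 → 95 ≥ 30
Round 2 — app-b, queue-1 page on-call.
  app-a: +90+40 → 140 ≥ 90
  edge-1: +25 → 105 ≥ 90
Round 3 — app-a, edge-1 page on-call.
  db-m: +20 → 60 < 100
No further pages.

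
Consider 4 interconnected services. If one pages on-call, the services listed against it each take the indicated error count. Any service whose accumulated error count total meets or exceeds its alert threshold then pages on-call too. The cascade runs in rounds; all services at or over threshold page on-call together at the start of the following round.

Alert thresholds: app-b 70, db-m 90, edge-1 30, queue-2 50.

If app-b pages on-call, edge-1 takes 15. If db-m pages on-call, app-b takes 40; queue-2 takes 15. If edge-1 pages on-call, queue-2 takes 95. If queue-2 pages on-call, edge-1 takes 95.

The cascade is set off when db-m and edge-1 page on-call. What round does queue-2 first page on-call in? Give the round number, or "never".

2

Round 1 — db-m, edge-1 page on-call (initial).
  app-b: +40 → 40 < 70
  queue-2: +15+95 → 110 ≥ 50
Round 2 — queue-2 pages on-call.
No further pages.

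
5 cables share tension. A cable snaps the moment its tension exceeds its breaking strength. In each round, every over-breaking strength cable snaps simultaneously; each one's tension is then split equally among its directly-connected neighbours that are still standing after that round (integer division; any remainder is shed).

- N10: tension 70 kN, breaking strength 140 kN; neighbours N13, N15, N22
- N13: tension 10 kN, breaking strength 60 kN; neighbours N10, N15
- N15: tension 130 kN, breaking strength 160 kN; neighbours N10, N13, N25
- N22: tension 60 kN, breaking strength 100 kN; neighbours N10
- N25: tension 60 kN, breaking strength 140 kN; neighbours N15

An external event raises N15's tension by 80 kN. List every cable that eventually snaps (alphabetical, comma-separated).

Round 1 — N15 at 210 > 160. N15 snaps.
  N15 sheds 210 kN to N10, N13, N25: 70 each.
    N10: 70+70 = 140 ≤ 140
    N13: 10+70 = 80 > 60
    N25: 60+70 = 130 ≤ 140
Round 2 — N13 snaps.
  N13 sheds 80 kN to N10: 80 each.
    N10: 140+80 = 220 > 140
Round 3 — N10 snaps.
  N10 sheds 220 kN to N22: 220 each.
    N22: 60+220 = 280 > 100
Round 4 — N22 snaps.
  N22 sheds 280 kN: no online neighbours, lost.
No further breaks.

N10, N13, N15, N22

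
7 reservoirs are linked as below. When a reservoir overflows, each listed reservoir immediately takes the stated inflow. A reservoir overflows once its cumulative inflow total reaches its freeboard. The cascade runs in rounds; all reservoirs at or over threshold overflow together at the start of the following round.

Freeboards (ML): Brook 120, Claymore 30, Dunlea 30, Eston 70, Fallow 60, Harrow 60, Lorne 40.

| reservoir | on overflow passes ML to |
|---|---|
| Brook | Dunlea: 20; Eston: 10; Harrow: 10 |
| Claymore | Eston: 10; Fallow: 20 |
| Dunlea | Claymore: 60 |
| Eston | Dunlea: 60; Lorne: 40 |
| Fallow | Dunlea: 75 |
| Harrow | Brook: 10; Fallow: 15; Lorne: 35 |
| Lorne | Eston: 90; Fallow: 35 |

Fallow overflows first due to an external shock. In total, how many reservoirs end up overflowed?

Round 1 — Fallow overflows (initial).
  Dunlea: +75 → 75 ≥ 30
Round 2 — Dunlea overflows.
  Claymore: +60 → 60 ≥ 30
Round 3 — Claymore overflows.
  Eston: +10 → 10 < 70
No further overflows.

3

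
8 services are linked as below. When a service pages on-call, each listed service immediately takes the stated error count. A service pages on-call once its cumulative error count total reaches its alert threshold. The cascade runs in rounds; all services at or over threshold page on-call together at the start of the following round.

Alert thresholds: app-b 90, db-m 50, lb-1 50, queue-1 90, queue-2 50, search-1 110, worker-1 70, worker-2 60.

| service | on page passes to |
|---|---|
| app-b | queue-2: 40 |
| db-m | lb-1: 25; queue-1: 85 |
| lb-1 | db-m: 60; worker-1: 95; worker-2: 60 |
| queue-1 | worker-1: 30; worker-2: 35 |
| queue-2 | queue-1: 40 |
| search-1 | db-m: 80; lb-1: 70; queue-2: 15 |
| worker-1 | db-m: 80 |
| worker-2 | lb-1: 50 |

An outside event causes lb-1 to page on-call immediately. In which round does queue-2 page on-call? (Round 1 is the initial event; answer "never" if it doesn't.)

never

Round 1 — lb-1 pages on-call (initial).
  db-m: +60 → 60 ≥ 50
  worker-1: +95 → 95 ≥ 70
  worker-2: +60 → 60 ≥ 60
Round 2 — db-m, worker-1, worker-2 page on-call.
  queue-1: +85 → 85 < 90
No further pages.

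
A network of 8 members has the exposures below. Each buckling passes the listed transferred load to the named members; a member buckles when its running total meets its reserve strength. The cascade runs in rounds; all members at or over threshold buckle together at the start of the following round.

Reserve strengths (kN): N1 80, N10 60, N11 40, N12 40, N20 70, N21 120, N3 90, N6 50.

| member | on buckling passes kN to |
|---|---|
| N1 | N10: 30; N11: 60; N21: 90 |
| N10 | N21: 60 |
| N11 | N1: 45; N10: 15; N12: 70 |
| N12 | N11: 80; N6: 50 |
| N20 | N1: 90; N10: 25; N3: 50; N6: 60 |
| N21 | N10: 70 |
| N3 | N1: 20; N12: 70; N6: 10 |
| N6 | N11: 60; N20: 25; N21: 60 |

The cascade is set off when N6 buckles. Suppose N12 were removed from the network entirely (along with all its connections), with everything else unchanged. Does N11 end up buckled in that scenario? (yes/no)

yes

With N12 removed:
Round 1 — N6 buckles (initial).
  N11: +60 → 60 ≥ 40
  N20: +25 → 25 < 70
  N21: +60 → 60 < 120
Round 2 — N11 buckles.
  N1: +45 → 45 < 80
  N10: +15 → 15 < 60
No further bucklings.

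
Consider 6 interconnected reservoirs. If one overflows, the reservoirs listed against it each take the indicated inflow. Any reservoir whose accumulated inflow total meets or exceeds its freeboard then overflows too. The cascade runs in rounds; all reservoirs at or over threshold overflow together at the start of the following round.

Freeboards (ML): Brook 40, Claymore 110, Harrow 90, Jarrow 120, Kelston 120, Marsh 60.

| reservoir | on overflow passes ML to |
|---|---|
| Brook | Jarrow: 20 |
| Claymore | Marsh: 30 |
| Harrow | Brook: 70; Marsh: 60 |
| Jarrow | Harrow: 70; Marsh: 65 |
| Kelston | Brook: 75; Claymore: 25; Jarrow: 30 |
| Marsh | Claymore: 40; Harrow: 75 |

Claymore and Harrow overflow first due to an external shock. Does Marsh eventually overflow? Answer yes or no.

yes

Round 1 — Claymore, Harrow overflow (initial).
  Brook: +70 → 70 ≥ 40
  Marsh: +30+60 → 90 ≥ 60
Round 2 — Brook, Marsh overflow.
  Jarrow: +20 → 20 < 120
No further overflows.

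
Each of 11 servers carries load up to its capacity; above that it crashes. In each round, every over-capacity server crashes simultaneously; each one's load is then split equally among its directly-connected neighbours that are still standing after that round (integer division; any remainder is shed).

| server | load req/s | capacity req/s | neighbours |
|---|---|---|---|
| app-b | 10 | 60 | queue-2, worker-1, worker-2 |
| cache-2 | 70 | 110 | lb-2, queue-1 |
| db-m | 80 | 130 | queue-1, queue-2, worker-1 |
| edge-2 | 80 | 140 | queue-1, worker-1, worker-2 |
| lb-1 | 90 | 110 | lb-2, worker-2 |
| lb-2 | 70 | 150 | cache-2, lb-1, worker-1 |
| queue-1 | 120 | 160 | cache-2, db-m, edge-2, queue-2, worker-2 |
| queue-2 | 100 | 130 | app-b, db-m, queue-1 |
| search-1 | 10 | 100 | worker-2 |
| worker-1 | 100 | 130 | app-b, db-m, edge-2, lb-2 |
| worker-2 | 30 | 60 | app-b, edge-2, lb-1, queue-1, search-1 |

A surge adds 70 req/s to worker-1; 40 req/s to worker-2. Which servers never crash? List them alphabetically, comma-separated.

Round 1 — worker-1 at 170 > 130; worker-2 at 70 > 60. worker-1, worker-2 crash.
  worker-1 sheds 170 req/s to app-b, db-m, edge-2, lb-2: 42 each (2 lost).
    app-b: 10+42 = 52 ≤ 60
    db-m: 80+42 = 122 ≤ 130
    edge-2: 80+42 = 122 ≤ 140
    lb-2: 70+42 = 112 ≤ 150
  worker-2 sheds 70 req/s to app-b, edge-2, lb-1, queue-1, search-1: 14 each.
    app-b: 52+14 = 66 > 60
    edge-2: 122+14 = 136 ≤ 140
    lb-1: 90+14 = 104 ≤ 110
    queue-1: 120+14 = 134 ≤ 160
    search-1: 10+14 = 24 ≤ 100
Round 2 — app-b crashes.
  app-b sheds 66 req/s to queue-2: 66 each.
    queue-2: 100+66 = 166 > 130
Round 3 — queue-2 crashes.
  queue-2 sheds 166 req/s to db-m, queue-1: 83 each.
    db-m: 122+83 = 205 > 130
    queue-1: 134+83 = 217 > 160
Round 4 — db-m, queue-1 crash.
  db-m sheds 205 req/s: no online neighbours, lost.
  queue-1 sheds 217 req/s to cache-2, edge-2: 108 each (1 lost).
    cache-2: 70+108 = 178 > 110
    edge-2: 136+108 = 244 > 140
Round 5 — cache-2, edge-2 crash.
  cache-2 sheds 178 req/s to lb-2: 178 each.
    lb-2: 112+178 = 290 > 150
  edge-2 sheds 244 req/s: no online neighbours, lost.
Round 6 — lb-2 crashes.
  lb-2 sheds 290 req/s to lb-1: 290 each.
    lb-1: 104+290 = 394 > 110
Round 7 — lb-1 crashes.
  lb-1 sheds 394 req/s: no online neighbours, lost.
No further crashes.

search-1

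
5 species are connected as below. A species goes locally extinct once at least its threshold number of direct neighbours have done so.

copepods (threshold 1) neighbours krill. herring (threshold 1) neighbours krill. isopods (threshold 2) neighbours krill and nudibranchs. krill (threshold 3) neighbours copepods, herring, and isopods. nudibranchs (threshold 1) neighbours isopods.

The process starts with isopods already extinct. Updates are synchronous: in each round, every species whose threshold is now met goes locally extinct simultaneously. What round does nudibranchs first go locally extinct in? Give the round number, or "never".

2

Round 1 — isopods goes locally extinct (initial).
Round 2 — checking thresholds:
  krill: 1 of 3 neighbours < 3, not yet.
  nudibranchs: 1 of 1 neighbours ≥ 1, goes locally extinct.
Round 3 — no new extinctions; cascade stops.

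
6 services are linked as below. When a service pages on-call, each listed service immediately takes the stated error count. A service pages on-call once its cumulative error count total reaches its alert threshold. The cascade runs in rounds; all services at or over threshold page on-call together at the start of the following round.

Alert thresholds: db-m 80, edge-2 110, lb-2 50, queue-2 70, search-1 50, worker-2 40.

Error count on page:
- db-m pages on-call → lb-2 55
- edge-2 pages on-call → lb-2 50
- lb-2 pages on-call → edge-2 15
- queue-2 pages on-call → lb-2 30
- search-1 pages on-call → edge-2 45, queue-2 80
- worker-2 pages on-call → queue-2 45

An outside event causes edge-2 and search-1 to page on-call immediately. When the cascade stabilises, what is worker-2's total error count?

Round 1 — edge-2, search-1 page on-call (initial).
  lb-2: +50 → 50 ≥ 50
  queue-2: +80 → 80 ≥ 70
Round 2 — lb-2, queue-2 page on-call.
No further pages.

0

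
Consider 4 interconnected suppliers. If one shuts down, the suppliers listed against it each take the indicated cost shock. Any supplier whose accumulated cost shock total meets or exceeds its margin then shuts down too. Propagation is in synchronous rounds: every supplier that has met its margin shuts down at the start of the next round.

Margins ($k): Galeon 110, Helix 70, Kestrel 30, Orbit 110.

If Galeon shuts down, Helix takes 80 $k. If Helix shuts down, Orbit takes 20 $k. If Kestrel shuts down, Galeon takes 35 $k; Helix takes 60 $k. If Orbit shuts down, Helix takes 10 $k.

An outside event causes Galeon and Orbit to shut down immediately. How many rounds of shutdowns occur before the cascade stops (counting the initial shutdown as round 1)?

2

Round 1 — Galeon, Orbit shut down (initial).
  Helix: +80+10 → 90 ≥ 70
Round 2 — Helix shuts down.
No further shutdowns.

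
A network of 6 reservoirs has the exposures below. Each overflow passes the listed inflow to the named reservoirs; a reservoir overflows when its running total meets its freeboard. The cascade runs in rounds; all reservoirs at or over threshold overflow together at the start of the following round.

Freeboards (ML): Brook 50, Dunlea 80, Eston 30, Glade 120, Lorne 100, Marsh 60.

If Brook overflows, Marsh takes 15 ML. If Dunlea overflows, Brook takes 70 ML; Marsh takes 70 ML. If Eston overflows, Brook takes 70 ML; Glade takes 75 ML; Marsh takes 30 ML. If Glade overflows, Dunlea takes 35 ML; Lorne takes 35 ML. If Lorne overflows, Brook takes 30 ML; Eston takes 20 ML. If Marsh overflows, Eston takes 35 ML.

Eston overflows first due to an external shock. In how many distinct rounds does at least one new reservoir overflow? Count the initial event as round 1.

2

Round 1 — Eston overflows (initial).
  Brook: +70 → 70 ≥ 50
  Glade: +75 → 75 < 120
  Marsh: +30 → 30 < 60
Round 2 — Brook overflows.
  Marsh: +15 → 45 < 60
No further overflows.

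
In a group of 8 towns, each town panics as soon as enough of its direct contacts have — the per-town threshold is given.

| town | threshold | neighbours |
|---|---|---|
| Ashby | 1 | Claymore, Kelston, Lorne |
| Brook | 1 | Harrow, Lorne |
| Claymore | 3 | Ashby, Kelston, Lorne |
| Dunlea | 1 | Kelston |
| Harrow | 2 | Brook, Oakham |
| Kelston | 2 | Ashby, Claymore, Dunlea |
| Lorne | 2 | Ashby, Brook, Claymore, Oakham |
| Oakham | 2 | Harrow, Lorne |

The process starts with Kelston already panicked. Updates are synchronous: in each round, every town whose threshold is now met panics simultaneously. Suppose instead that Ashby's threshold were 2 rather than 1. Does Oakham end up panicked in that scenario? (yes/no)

With Ashby's threshold at 2:
Round 1 — Kelston panics (initial).
Round 2 — checking thresholds:
  Ashby: 1 of 3 neighbours < 2, not yet.
  Claymore: 1 of 3 neighbours < 3, not yet.
  Dunlea: 1 of 1 neighbours ≥ 1, panics.
Round 3 — no new panics; cascade stops.

no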